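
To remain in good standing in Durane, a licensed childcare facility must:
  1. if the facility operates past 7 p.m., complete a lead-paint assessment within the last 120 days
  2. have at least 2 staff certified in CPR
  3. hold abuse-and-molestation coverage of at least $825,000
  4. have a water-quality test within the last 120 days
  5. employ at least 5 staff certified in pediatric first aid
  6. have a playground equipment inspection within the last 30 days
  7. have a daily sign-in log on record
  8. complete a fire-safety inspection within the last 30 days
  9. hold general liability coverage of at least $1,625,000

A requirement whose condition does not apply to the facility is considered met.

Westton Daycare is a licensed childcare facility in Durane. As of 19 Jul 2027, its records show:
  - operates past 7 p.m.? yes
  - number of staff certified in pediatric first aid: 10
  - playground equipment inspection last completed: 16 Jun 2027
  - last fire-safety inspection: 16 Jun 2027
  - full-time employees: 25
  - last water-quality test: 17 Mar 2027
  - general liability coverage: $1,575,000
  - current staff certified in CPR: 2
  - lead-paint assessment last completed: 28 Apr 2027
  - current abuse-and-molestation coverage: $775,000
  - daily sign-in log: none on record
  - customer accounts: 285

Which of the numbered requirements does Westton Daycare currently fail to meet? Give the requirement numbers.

3, 4, 6, 7, 8, 9

1. condition 'operates past 7 p.m.' holds; lead-paint assessment 82 days ago vs limit 120 → met
2. staff certified in CPR 2 ≥ 2 → met
3. abuse-and-molestation coverage $775,000 < $825,000 → not met
4. water-quality test 124 days ago vs limit 120 → not met
5. staff certified in pediatric first aid 10 ≥ 5 → met
6. playground equipment inspection 33 days ago vs limit 30 → not met
7. daily sign-in log absent → not met
8. fire-safety inspection 33 days ago vs limit 30 → not met
9. general liability coverage $1,575,000 < $1,625,000 → not met
Not met: 3, 4, 6, 7, 8, 9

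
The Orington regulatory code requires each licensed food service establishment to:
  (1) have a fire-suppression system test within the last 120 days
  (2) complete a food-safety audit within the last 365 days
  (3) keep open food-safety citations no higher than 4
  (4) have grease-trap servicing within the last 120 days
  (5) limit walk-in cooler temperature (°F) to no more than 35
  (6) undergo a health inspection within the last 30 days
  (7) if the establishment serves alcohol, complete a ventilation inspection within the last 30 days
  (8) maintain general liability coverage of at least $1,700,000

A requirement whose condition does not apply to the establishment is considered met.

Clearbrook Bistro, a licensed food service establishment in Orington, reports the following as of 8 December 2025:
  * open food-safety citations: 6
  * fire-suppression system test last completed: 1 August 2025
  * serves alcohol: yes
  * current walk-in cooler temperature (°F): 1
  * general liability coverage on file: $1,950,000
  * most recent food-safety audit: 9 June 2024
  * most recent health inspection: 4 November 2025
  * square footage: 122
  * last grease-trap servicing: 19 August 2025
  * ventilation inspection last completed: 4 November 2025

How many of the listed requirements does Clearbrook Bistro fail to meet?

1. fire-suppression system test 129 days ago vs limit 120 → not met
2. food-safety audit 547 days ago vs limit 365 → not met
3. open food-safety citations 6 > 4 → not met
4. grease-trap servicing 111 days ago vs limit 120 → met
5. walk-in cooler temperature (°F) 1 ≤ 35 → met
6. health inspection 34 days ago vs limit 30 → not met
7. condition 'serves alcohol' holds; ventilation inspection 34 days ago vs limit 30 → not met
8. general liability coverage $1,950,000 ≥ $1,700,000 → met
Not met: 5 of 8

5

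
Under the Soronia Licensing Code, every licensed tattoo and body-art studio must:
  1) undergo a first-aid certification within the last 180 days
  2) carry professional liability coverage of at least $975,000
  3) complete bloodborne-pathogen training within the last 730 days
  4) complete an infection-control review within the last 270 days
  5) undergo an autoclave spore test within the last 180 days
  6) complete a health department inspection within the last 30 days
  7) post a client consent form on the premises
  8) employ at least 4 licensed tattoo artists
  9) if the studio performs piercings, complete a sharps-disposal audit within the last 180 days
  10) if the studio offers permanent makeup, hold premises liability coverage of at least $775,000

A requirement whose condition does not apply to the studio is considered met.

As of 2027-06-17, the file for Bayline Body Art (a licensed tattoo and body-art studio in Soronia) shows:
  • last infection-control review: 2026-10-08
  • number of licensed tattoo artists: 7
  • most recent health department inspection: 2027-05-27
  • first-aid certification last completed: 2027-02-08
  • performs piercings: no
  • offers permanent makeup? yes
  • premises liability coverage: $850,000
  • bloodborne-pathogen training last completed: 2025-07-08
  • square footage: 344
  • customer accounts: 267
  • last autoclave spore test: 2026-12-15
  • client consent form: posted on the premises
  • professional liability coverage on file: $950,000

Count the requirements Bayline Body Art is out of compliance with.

1. first-aid certification 129 days ago vs limit 180 → met
2. professional liability coverage $950,000 < $975,000 → not met
3. bloodborne-pathogen training 709 days ago vs limit 730 → met
4. infection-control review 252 days ago vs limit 270 → met
5. autoclave spore test 184 days ago vs limit 180 → not met
6. health department inspection 21 days ago vs limit 30 → met
7. client consent form present → met
8. licensed tattoo artists 7 ≥ 4 → met
9. condition 'performs piercings' does not hold → requirement n/a → met
10. condition 'offers permanent makeup' holds; premises liability coverage $850,000 ≥ $775,000 → met
Not met: 2 of 10

2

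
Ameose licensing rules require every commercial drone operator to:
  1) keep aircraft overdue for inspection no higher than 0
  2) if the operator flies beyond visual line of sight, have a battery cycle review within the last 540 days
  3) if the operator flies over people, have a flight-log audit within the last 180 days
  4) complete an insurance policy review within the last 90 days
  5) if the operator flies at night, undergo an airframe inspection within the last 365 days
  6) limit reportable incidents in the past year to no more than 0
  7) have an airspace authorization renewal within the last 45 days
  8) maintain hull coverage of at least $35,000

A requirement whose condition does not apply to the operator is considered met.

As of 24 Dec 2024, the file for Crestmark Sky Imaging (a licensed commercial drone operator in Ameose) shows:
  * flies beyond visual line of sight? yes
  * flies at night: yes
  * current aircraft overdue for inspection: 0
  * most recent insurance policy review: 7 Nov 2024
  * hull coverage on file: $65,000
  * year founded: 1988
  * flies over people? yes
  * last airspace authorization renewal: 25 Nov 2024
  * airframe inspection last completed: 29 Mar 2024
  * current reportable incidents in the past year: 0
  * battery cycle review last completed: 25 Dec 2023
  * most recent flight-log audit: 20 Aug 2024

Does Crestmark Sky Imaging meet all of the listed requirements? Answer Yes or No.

Yes

1. aircraft overdue for inspection 0 ≤ 0 → met
2. condition 'flies beyond visual line of sight' holds; battery cycle review 365 days ago vs limit 540 → met
3. condition 'flies over people' holds; flight-log audit 126 days ago vs limit 180 → met
4. insurance policy review 47 days ago vs limit 90 → met
5. condition 'flies at night' holds; airframe inspection 270 days ago vs limit 365 → met
6. reportable incidents in the past year 0 ≤ 0 → met
7. airspace authorization renewal 29 days ago vs limit 45 → met
8. hull coverage $65,000 ≥ $35,000 → met
All met.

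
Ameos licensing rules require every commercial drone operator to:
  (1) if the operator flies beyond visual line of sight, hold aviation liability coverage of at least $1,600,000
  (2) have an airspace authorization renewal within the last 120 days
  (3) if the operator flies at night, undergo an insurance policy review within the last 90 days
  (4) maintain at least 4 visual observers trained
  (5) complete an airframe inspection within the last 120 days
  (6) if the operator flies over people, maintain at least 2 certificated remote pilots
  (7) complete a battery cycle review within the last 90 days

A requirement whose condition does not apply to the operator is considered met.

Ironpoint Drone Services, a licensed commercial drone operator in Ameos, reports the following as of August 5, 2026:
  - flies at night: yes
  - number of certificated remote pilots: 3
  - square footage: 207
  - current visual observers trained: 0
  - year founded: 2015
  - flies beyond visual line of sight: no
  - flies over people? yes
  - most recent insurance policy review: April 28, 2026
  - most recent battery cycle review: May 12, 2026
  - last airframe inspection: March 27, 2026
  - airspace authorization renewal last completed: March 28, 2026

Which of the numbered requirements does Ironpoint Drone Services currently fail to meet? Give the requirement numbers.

2, 3, 4, 5

1. condition 'flies beyond visual line of sight' does not hold → requirement n/a → met
2. airspace authorization renewal 130 days ago vs limit 120 → not met
3. condition 'flies at night' holds; insurance policy review 99 days ago vs limit 90 → not met
4. visual observers trained 0 < 4 → not met
5. airframe inspection 131 days ago vs limit 120 → not met
6. condition 'flies over people' holds; certificated remote pilots 3 ≥ 2 → met
7. battery cycle review 85 days ago vs limit 90 → met
Not met: 2, 3, 4, 5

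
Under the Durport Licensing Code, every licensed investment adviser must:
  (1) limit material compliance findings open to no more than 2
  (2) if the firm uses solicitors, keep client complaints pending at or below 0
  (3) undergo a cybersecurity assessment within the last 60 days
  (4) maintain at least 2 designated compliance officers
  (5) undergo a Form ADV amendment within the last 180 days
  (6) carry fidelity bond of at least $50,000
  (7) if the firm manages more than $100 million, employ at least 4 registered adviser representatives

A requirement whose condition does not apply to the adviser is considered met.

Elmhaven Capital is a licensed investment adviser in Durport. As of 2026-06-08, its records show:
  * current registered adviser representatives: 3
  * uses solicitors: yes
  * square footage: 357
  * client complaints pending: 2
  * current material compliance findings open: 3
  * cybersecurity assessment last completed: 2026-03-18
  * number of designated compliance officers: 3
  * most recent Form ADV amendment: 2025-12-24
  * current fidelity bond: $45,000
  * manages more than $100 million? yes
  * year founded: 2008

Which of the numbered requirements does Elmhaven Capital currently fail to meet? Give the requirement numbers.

1. material compliance findings open 3 > 2 → not met
2. condition 'uses solicitors' holds; client complaints pending 2 > 0 → not met
3. cybersecurity assessment 82 days ago vs limit 60 → not met
4. designated compliance officers 3 ≥ 2 → met
5. Form ADV amendment 166 days ago vs limit 180 → met
6. fidelity bond $45,000 < $50,000 → not met
7. condition 'manages more than $100 million' holds; registered adviser representatives 3 < 4 → not met
Not met: 1, 2, 3, 6, 7

1, 2, 3, 6, 7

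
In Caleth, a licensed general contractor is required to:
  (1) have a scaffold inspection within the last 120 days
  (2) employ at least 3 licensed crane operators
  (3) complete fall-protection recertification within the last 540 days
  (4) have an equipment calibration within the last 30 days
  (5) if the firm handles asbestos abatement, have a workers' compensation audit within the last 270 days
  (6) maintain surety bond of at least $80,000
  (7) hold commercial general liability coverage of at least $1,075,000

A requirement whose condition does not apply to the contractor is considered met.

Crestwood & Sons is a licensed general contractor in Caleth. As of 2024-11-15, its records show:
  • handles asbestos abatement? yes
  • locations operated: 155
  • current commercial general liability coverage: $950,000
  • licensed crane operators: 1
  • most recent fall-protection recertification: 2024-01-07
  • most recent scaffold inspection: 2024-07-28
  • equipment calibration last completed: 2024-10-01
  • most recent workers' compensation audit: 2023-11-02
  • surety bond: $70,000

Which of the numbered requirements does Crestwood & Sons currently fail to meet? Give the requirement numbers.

2, 4, 5, 6, 7

1. scaffold inspection 110 days ago vs limit 120 → met
2. licensed crane operators 1 < 3 → not met
3. fall-protection recertification 313 days ago vs limit 540 → met
4. equipment calibration 45 days ago vs limit 30 → not met
5. condition 'handles asbestos abatement' holds; workers' compensation audit 379 days ago vs limit 270 → not met
6. surety bond $70,000 < $80,000 → not met
7. commercial general liability coverage $950,000 < $1,075,000 → not met
Not met: 2, 4, 5, 6, 7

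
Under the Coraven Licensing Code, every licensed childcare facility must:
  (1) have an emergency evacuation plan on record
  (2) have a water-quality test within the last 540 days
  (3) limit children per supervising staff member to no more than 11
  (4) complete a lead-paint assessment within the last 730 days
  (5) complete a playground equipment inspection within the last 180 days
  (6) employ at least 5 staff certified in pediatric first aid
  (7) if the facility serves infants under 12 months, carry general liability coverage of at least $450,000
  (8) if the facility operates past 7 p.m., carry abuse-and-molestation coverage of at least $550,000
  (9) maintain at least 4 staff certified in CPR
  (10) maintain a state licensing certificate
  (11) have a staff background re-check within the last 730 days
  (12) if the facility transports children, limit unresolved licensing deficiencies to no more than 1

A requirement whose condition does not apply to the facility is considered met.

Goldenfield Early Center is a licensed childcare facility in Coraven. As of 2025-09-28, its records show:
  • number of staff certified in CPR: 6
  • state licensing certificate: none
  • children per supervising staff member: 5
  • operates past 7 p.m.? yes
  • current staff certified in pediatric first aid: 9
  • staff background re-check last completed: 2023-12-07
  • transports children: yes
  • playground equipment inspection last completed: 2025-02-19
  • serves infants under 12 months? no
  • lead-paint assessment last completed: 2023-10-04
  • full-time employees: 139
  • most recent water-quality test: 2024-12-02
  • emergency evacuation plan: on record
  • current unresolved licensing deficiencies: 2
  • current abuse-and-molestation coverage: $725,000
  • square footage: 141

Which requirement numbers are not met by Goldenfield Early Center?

1. emergency evacuation plan present → met
2. water-quality test 300 days ago vs limit 540 → met
3. children per supervising staff member 5 ≤ 11 → met
4. lead-paint assessment 725 days ago vs limit 730 → met
5. playground equipment inspection 221 days ago vs limit 180 → not met
6. staff certified in pediatric first aid 9 ≥ 5 → met
7. condition 'serves infants under 12 months' does not hold → requirement n/a → met
8. condition 'operates past 7 p.m.' holds; abuse-and-molestation coverage $725,000 ≥ $550,000 → met
9. staff certified in CPR 6 ≥ 4 → met
10. state licensing certificate absent → not met
11. staff background re-check 661 days ago vs limit 730 → met
12. condition 'transports children' holds; unresolved licensing deficiencies 2 > 1 → not met
Not met: 5, 10, 12

5, 10, 12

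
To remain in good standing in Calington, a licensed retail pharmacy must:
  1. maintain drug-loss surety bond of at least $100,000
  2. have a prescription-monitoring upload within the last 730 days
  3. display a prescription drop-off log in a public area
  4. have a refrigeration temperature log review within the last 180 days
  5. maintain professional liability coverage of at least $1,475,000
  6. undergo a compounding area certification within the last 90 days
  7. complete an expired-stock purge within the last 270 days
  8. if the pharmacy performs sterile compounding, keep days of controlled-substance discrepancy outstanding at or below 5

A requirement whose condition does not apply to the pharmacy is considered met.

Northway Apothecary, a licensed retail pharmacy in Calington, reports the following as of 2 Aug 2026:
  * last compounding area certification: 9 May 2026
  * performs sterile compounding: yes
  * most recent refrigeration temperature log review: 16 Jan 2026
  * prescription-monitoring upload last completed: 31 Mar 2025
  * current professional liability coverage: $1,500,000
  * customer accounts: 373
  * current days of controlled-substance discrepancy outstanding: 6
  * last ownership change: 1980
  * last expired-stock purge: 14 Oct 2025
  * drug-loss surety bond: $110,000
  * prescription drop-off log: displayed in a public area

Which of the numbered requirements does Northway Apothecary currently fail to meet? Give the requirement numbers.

4, 7, 8

1. drug-loss surety bond $110,000 ≥ $100,000 → met
2. prescription-monitoring upload 489 days ago vs limit 730 → met
3. prescription drop-off log present → met
4. refrigeration temperature log review 198 days ago vs limit 180 → not met
5. professional liability coverage $1,500,000 ≥ $1,475,000 → met
6. compounding area certification 85 days ago vs limit 90 → met
7. expired-stock purge 292 days ago vs limit 270 → not met
8. condition 'performs sterile compounding' holds; days of controlled-substance discrepancy outstanding 6 > 5 → not met
Not met: 4, 7, 8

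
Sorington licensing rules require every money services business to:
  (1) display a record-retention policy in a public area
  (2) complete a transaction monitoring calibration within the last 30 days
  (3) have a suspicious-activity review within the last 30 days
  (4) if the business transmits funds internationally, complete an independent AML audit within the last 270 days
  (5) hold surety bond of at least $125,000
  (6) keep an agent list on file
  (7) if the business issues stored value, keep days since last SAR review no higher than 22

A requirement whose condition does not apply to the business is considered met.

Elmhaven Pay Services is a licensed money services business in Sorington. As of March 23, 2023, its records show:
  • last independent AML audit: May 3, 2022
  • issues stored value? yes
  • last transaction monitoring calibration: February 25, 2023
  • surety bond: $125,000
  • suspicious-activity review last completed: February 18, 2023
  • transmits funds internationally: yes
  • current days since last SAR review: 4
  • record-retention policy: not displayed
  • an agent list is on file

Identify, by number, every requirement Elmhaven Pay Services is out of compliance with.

1. record-retention policy absent → not met
2. transaction monitoring calibration 26 days ago vs limit 30 → met
3. suspicious-activity review 33 days ago vs limit 30 → not met
4. condition 'transmits funds internationally' holds; independent AML audit 324 days ago vs limit 270 → not met
5. surety bond $125,000 ≥ $125,000 → met
6. agent list present → met
7. condition 'issues stored value' holds; days since last SAR review 4 ≤ 22 → met
Not met: 1, 3, 4

1, 3, 4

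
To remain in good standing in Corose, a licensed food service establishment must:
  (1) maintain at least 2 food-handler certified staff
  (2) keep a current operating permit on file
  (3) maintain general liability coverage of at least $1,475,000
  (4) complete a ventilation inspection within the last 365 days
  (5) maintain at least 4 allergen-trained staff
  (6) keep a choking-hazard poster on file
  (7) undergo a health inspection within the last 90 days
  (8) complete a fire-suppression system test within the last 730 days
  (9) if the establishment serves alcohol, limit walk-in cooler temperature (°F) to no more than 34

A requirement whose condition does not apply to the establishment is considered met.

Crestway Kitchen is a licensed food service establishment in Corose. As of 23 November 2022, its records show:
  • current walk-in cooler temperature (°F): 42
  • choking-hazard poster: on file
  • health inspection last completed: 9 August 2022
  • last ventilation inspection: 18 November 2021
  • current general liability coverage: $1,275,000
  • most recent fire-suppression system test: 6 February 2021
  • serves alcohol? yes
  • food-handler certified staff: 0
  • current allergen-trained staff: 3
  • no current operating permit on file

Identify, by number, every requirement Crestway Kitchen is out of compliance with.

1. food-handler certified staff 0 < 2 → not met
2. current operating permit absent → not met
3. general liability coverage $1,275,000 < $1,475,000 → not met
4. ventilation inspection 370 days ago vs limit 365 → not met
5. allergen-trained staff 3 < 4 → not met
6. choking-hazard poster present → met
7. health inspection 106 days ago vs limit 90 → not met
8. fire-suppression system test 655 days ago vs limit 730 → met
9. condition 'serves alcohol' holds; walk-in cooler temperature (°F) 42 > 34 → not met
Not met: 1, 2, 3, 4, 5, 7, 9

1, 2, 3, 4, 5, 7, 9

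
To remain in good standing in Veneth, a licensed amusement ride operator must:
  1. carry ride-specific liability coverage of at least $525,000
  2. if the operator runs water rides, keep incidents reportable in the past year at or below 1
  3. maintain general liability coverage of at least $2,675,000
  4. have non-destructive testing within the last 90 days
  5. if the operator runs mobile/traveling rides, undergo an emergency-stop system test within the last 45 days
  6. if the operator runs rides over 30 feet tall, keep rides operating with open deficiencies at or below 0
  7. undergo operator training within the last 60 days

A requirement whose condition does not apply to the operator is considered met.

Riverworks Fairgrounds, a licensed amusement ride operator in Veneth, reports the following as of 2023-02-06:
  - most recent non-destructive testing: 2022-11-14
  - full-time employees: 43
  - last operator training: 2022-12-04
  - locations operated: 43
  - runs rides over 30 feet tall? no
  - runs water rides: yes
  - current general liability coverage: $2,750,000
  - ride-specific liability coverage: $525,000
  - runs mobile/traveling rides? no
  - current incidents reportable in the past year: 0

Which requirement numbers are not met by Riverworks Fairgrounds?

7

1. ride-specific liability coverage $525,000 ≥ $525,000 → met
2. condition 'runs water rides' holds; incidents reportable in the past year 0 ≤ 1 → met
3. general liability coverage $2,750,000 ≥ $2,675,000 → met
4. non-destructive testing 84 days ago vs limit 90 → met
5. condition 'runs mobile/traveling rides' does not hold → requirement n/a → met
6. condition 'runs rides over 30 feet tall' does not hold → requirement n/a → met
7. operator training 64 days ago vs limit 60 → not met
Not met: 7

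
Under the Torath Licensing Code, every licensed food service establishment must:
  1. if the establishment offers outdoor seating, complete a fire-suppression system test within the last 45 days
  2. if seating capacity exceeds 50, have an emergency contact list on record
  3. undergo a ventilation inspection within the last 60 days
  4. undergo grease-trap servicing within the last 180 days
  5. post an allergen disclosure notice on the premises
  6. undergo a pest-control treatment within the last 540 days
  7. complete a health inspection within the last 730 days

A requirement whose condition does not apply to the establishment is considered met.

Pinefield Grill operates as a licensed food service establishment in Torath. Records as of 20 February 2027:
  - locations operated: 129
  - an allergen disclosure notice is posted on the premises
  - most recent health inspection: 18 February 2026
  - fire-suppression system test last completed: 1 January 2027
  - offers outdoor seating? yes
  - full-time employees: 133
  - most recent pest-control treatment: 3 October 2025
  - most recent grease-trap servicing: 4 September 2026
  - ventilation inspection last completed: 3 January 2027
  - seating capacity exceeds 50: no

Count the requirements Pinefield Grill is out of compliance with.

1. condition 'offers outdoor seating' holds; fire-suppression system test 50 days ago vs limit 45 → not met
2. condition 'seating capacity exceeds 50' does not hold → requirement n/a → met
3. ventilation inspection 48 days ago vs limit 60 → met
4. grease-trap servicing 169 days ago vs limit 180 → met
5. allergen disclosure notice present → met
6. pest-control treatment 505 days ago vs limit 540 → met
7. health inspection 367 days ago vs limit 730 → met
Not met: 1 of 7

1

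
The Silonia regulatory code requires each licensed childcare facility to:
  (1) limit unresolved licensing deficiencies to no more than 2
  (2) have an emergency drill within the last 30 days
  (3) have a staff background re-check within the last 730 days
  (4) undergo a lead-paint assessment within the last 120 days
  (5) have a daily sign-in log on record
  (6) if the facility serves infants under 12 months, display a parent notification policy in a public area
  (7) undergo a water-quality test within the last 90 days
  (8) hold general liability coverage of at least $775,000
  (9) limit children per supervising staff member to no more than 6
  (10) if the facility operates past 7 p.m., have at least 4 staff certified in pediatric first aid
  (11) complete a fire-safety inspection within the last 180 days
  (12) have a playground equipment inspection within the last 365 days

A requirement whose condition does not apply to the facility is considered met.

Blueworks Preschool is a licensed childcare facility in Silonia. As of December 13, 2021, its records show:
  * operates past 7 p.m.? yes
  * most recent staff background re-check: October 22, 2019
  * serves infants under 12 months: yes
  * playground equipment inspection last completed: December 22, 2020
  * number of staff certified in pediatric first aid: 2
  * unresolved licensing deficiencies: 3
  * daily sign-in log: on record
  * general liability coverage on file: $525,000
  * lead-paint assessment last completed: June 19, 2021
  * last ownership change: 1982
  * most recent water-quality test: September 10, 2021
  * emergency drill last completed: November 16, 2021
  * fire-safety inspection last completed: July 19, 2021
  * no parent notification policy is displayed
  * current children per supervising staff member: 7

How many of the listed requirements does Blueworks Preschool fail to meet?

1. unresolved licensing deficiencies 3 > 2 → not met
2. emergency drill 27 days ago vs limit 30 → met
3. staff background re-check 783 days ago vs limit 730 → not met
4. lead-paint assessment 177 days ago vs limit 120 → not met
5. daily sign-in log present → met
6. condition 'serves infants under 12 months' holds; parent notification policy absent → not met
7. water-quality test 94 days ago vs limit 90 → not met
8. general liability coverage $525,000 < $775,000 → not met
9. children per supervising staff member 7 > 6 → not met
10. condition 'operates past 7 p.m.' holds; staff certified in pediatric first aid 2 < 4 → not met
11. fire-safety inspection 147 days ago vs limit 180 → met
12. playground equipment inspection 356 days ago vs limit 365 → met
Not met: 8 of 12

8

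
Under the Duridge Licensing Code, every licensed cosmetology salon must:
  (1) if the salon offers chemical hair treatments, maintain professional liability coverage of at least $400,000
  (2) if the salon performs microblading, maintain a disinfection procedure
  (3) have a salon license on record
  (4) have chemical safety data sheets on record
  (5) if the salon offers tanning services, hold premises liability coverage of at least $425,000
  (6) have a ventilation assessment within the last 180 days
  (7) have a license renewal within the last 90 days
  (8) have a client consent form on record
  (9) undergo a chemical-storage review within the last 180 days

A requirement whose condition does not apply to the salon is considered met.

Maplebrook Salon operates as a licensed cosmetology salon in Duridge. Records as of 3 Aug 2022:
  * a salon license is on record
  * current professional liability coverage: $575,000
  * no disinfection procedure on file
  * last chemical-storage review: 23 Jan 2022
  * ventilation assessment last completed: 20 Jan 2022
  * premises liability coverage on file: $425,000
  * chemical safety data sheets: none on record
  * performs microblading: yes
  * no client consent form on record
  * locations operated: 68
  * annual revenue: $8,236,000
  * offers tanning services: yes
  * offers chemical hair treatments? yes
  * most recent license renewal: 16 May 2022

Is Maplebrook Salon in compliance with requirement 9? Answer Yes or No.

No

9. chemical-storage review 192 days ago vs limit 180 → not met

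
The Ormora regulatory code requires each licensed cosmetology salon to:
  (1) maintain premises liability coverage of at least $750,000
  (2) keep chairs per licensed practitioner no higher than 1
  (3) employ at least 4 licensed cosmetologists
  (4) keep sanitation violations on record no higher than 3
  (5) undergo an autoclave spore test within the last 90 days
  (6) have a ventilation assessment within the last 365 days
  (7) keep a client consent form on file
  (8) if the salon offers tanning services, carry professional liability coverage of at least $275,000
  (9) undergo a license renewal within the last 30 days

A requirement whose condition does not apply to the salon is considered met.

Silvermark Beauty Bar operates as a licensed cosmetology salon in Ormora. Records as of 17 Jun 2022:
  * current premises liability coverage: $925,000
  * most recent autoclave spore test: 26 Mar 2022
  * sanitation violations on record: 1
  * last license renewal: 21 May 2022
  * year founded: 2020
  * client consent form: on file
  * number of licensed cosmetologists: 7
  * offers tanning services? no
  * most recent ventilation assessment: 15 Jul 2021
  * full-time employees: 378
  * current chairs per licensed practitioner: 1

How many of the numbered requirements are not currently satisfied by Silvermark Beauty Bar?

0

1. premises liability coverage $925,000 ≥ $750,000 → met
2. chairs per licensed practitioner 1 ≤ 1 → met
3. licensed cosmetologists 7 ≥ 4 → met
4. sanitation violations on record 1 ≤ 3 → met
5. autoclave spore test 83 days ago vs limit 90 → met
6. ventilation assessment 337 days ago vs limit 365 → met
7. client consent form present → met
8. condition 'offers tanning services' does not hold → requirement n/a → met
9. license renewal 27 days ago vs limit 30 → met
Not met: 0 of 9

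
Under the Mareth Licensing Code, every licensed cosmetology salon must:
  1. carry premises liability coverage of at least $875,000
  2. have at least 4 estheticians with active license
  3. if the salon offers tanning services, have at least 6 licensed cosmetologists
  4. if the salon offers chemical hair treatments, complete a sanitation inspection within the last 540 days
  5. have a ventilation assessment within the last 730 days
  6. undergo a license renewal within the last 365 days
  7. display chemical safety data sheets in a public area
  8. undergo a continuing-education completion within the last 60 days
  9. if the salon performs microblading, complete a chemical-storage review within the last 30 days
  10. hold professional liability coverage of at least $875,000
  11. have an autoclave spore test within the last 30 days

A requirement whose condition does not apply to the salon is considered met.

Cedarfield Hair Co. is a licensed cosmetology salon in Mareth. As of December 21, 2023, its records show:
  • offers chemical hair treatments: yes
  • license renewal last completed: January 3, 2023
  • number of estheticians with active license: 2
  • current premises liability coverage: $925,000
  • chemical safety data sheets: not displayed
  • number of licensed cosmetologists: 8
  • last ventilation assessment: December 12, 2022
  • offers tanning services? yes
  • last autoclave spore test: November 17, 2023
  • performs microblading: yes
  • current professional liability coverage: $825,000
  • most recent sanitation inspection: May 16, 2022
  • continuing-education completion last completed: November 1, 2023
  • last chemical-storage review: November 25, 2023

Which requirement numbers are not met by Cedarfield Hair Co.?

1. premises liability coverage $925,000 ≥ $875,000 → met
2. estheticians with active license 2 < 4 → not met
3. condition 'offers tanning services' holds; licensed cosmetologists 8 ≥ 6 → met
4. condition 'offers chemical hair treatments' holds; sanitation inspection 584 days ago vs limit 540 → not met
5. ventilation assessment 374 days ago vs limit 730 → met
6. license renewal 352 days ago vs limit 365 → met
7. chemical safety data sheets absent → not met
8. continuing-education completion 50 days ago vs limit 60 → met
9. condition 'performs microblading' holds; chemical-storage review 26 days ago vs limit 30 → met
10. professional liability coverage $825,000 < $875,000 → not met
11. autoclave spore test 34 days ago vs limit 30 → not met
Not met: 2, 4, 7, 10, 11

2, 4, 7, 10, 11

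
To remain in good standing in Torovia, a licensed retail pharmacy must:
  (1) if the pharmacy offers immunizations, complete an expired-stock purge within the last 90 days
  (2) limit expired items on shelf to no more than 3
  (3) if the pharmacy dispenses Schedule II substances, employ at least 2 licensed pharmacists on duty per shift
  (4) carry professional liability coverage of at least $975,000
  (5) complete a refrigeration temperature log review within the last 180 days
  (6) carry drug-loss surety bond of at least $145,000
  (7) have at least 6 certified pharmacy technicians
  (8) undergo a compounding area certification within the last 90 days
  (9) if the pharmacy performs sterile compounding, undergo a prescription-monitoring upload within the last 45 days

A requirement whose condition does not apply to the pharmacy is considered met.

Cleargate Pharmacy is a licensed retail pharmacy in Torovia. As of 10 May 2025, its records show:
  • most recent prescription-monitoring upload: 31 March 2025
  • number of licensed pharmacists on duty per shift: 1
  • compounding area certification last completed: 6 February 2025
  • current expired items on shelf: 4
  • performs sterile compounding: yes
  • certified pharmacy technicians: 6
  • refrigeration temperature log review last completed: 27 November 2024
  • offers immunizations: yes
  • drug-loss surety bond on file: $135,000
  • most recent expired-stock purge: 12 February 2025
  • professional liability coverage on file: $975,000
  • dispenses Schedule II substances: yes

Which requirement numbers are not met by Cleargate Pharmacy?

2, 3, 6, 8

1. condition 'offers immunizations' holds; expired-stock purge 87 days ago vs limit 90 → met
2. expired items on shelf 4 > 3 → not met
3. condition 'dispenses Schedule II substances' holds; licensed pharmacists on duty per shift 1 < 2 → not met
4. professional liability coverage $975,000 ≥ $975,000 → met
5. refrigeration temperature log review 164 days ago vs limit 180 → met
6. drug-loss surety bond $135,000 < $145,000 → not met
7. certified pharmacy technicians 6 ≥ 6 → met
8. compounding area certification 93 days ago vs limit 90 → not met
9. condition 'performs sterile compounding' holds; prescription-monitoring upload 40 days ago vs limit 45 → met
Not met: 2, 3, 6, 8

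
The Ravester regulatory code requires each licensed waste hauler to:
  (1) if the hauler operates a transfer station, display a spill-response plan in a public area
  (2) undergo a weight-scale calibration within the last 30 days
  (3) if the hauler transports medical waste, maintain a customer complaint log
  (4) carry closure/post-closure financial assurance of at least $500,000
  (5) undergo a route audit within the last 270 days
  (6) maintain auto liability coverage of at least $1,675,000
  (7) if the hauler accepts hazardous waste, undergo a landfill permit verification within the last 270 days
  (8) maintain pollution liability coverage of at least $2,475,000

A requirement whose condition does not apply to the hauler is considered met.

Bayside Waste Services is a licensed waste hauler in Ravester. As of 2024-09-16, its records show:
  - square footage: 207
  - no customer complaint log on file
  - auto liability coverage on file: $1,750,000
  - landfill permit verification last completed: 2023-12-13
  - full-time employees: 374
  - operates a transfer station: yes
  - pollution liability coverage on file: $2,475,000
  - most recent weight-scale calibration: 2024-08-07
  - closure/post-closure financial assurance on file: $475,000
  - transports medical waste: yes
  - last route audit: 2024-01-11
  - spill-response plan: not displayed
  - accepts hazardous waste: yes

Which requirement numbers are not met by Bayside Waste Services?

1, 2, 3, 4, 7

1. condition 'operates a transfer station' holds; spill-response plan absent → not met
2. weight-scale calibration 40 days ago vs limit 30 → not met
3. condition 'transports medical waste' holds; customer complaint log absent → not met
4. closure/post-closure financial assurance $475,000 < $500,000 → not met
5. route audit 249 days ago vs limit 270 → met
6. auto liability coverage $1,750,000 ≥ $1,675,000 → met
7. condition 'accepts hazardous waste' holds; landfill permit verification 278 days ago vs limit 270 → not met
8. pollution liability coverage $2,475,000 ≥ $2,475,000 → met
Not met: 1, 2, 3, 4, 7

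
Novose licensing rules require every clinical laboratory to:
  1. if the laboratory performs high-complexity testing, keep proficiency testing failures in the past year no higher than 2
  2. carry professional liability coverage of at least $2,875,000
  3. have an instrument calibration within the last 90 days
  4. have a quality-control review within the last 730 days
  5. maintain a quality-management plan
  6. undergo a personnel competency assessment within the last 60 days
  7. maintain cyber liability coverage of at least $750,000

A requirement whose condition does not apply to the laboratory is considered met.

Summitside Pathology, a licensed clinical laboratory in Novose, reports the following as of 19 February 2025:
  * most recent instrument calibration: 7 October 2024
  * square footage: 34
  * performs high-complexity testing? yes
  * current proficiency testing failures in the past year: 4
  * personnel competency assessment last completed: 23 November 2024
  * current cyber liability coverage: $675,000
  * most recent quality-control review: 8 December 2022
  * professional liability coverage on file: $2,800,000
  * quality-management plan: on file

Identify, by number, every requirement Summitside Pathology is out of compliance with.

1. condition 'performs high-complexity testing' holds; proficiency testing failures in the past year 4 > 2 → not met
2. professional liability coverage $2,800,000 < $2,875,000 → not met
3. instrument calibration 135 days ago vs limit 90 → not met
4. quality-control review 804 days ago vs limit 730 → not met
5. quality-management plan present → met
6. personnel competency assessment 88 days ago vs limit 60 → not met
7. cyber liability coverage $675,000 < $750,000 → not met
Not met: 1, 2, 3, 4, 6, 7

1, 2, 3, 4, 6, 7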